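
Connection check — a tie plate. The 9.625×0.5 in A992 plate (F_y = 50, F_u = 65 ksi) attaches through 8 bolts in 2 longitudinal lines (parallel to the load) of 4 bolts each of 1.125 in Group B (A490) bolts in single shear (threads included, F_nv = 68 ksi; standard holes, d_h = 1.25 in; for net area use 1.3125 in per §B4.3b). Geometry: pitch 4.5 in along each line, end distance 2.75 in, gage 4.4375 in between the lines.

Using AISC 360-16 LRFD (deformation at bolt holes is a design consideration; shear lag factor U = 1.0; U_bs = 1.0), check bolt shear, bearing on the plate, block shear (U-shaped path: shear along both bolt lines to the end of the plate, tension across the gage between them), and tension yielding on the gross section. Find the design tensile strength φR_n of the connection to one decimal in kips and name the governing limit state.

216.6 kips (gross-section yield governs)

Bolt shear: A_b = π(1.125)²/4 = 0.99402 in². φR_n = 0.75 × 68 × 0.99402 × 8 × 1 = 405.6 kips.
Bearing (0.5 in plate, F_u = 65 ksi): end bolts L_c = 2.75 − 1.25/2 = 2.125, R_n = min(1.2×2.125×0.5×65, 2.4×1.125×0.5×65) = 82.875 kips/bolt; interior L_c = 4.5 − 1.25 = 3.25, R_n = 87.75 kips/bolt. φR_n = 0.75 × (2×82.875 + 6×87.75) = 519.2 kips.
Block shear: shear path 2×[2.75+3×4.5] = 2×16.25 in, A_gv = 16.25, A_nv = 2×(16.25 − 3.5×1.3125)×0.5 = 11.656 in²; tension across gage: (4.4375 − 1×1.3125)×0.5 = 1.5625 in². R_n = min(0.6×65×11.656, 0.6×50×16.25) + 1.0×65×1.5625 = min(454.58, 487.5) + 101.56 = 556.14 kips. φR_n = 0.75 × 556.14 = 417.1 kips.
Tension yield (gross): A_g = 9.625×0.5 = 4.8125 in². φR_n = 0.90 × 50 × 4.8125 = 216.6 kips.
Governing: min(405.6, 519.2, 417.1, 216.6) = 216.6 kips → gross-section yield.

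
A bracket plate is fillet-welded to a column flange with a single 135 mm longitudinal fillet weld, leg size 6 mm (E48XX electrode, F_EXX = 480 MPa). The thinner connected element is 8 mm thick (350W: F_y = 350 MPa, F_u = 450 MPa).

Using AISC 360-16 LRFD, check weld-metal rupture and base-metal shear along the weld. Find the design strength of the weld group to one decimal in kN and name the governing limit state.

Weld metal: throat = 0.707×6 = 4.242 mm, L = 135 mm. φR_n = 0.75 × 0.6 × 480 × 4.242 × 135 = 123.7 kN.
Base metal shear (8 mm plate): yield φR_n = 1.0×0.6×350×8×135 = 226.8 kN; rupture φR_n = 0.75×0.6×450×8×135 = 218.7 kN; take 218.7 kN (rupture).
Governing: min(123.7, 218.7) = 123.7 kN → weld metal.

123.7 kN (weld metal governs)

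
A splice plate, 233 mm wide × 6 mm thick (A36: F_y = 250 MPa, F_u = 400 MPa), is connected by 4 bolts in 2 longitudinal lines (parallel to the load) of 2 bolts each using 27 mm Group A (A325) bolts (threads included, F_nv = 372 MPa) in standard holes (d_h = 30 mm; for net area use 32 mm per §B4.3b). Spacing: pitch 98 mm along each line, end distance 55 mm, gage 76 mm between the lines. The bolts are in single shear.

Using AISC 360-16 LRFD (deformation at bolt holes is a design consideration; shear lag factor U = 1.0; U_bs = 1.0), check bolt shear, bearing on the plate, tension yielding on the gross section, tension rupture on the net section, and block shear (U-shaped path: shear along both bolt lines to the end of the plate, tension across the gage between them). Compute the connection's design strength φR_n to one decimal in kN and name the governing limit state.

285.8 kN (block shear governs)

Bolt shear: A_b = π(27)²/4 = 572.56 mm². φR_n = 0.75 × 372 × 572.56 × 4 × 1 = 639.0 kN.
Bearing (6 mm plate, F_u = 400 MPa): end bolts L_c = 55 − 30/2 = 40, R_n = min(1.2×40×6×400, 2.4×27×6×400) = 115.2 kN/bolt; interior L_c = 98 − 30 = 68, R_n = 155.52 kN/bolt. φR_n = 0.75 × (2×115.2 + 2×155.52) = 406.1 kN.
Tension yield (gross): A_g = 233×6 = 1398 mm². φR_n = 0.90 × 250 × 1398 = 314.6 kN.
Tension rupture (net): A_n = (233 − 2×32)×6 = 1014 mm² (U = 1.0, A_e = A_n). φR_n = 0.75 × 400 × 1014 = 304.2 kN.
Block shear: shear path 2×[55+1×98] = 2×153 mm, A_gv = 1836, A_nv = 2×(153 − 1.5×32)×6 = 1260 mm²; tension across gage: (76 − 1×32)×6 = 264 mm². R_n = min(0.6×400×1260, 0.6×250×1836) + 1.0×400×264 = min(302.4, 275.4) + 105.6 = 381 kN. φR_n = 0.75 × 381 = 285.8 kN.
Governing: min(639.0, 406.1, 314.6, 304.2, 285.8) = 285.8 kN → block shear.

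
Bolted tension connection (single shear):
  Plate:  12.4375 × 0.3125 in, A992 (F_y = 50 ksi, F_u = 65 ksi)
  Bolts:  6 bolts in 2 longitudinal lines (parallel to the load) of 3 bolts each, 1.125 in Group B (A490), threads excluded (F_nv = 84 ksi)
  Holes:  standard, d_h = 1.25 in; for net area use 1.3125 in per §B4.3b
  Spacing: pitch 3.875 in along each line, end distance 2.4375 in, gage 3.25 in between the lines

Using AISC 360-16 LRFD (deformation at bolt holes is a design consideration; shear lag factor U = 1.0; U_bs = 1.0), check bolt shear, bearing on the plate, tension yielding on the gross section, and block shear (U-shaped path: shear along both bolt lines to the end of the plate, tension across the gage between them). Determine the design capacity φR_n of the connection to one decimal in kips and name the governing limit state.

155.8 kips (block shear governs)

Bolt shear: A_b = π(1.125)²/4 = 0.99402 in². φR_n = 0.75 × 84 × 0.99402 × 6 × 1 = 375.7 kips.
Bearing (0.3125 in plate, F_u = 65 ksi): end bolts L_c = 2.4375 − 1.25/2 = 1.8125, R_n = min(1.2×1.8125×0.3125×65, 2.4×1.125×0.3125×65) = 44.18 kips/bolt; interior L_c = 3.875 − 1.25 = 2.625, R_n = 54.844 kips/bolt. φR_n = 0.75 × (2×44.18 + 4×54.844) = 230.8 kips.
Tension yield (gross): A_g = 12.4375×0.3125 = 3.8867 in². φR_n = 0.90 × 50 × 3.8867 = 174.9 kips.
Block shear: shear path 2×[2.4375+2×3.875] = 2×10.1875 in, A_gv = 6.3672, A_nv = 2×(10.1875 − 2.5×1.3125)×0.3125 = 4.3164 in²; tension across gage: (3.25 − 1×1.3125)×0.3125 = 0.60547 in². R_n = min(0.6×65×4.3164, 0.6×50×6.3672) + 1.0×65×0.60547 = min(168.34, 191.02) + 39.356 = 207.7 kips. φR_n = 0.75 × 207.7 = 155.8 kips.
Governing: min(375.7, 230.8, 174.9, 155.8) = 155.8 kips → block shear.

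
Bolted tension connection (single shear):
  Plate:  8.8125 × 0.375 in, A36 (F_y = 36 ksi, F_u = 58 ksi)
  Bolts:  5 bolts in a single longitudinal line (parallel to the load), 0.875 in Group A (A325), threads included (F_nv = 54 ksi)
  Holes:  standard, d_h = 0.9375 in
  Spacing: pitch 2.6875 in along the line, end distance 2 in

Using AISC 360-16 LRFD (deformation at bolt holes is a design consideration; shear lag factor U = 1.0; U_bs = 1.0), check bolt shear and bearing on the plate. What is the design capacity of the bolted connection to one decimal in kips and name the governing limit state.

121.8 kips (bolt shear governs)

Bolt shear: A_b = π(0.875)²/4 = 0.60132 in². φR_n = 0.75 × 54 × 0.60132 × 5 × 1 = 121.8 kips.
Bearing (0.375 in plate, F_u = 58 ksi): end bolts L_c = 2 − 0.9375/2 = 1.53125, R_n = min(1.2×1.53125×0.375×58, 2.4×0.875×0.375×58) = 39.966 kips/bolt; interior L_c = 2.6875 − 0.9375 = 1.75, R_n = 45.675 kips/bolt. φR_n = 0.75 × (1×39.966 + 4×45.675) = 167.0 kips.
Governing: min(121.8, 167.0) = 121.8 kips → bolt shear.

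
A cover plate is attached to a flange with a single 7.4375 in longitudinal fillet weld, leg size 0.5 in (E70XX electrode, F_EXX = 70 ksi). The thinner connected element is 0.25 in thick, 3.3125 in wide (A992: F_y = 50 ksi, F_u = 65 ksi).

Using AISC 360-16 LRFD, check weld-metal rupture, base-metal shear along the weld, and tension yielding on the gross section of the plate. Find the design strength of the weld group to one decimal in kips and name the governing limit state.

Weld metal: throat = 0.707×0.5 = 0.3535 in, L = 7.4375 in. φR_n = 0.75 × 0.6 × 70 × 0.3535 × 7.4375 = 82.8 kips.
Base metal shear (0.25 in plate): yield φR_n = 1.0×0.6×50×0.25×7.4375 = 55.8 kips; rupture φR_n = 0.75×0.6×65×0.25×7.4375 = 54.4 kips; take 54.4 kips (rupture).
Tension yield (gross): A_g = 3.3125×0.25 = 0.82813 in². φR_n = 0.90 × 50 × 0.82813 = 37.3 kips.
Governing: min(82.8, 54.4, 37.3) = 37.3 kips → gross-section yield.

37.3 kips (gross-section yield governs)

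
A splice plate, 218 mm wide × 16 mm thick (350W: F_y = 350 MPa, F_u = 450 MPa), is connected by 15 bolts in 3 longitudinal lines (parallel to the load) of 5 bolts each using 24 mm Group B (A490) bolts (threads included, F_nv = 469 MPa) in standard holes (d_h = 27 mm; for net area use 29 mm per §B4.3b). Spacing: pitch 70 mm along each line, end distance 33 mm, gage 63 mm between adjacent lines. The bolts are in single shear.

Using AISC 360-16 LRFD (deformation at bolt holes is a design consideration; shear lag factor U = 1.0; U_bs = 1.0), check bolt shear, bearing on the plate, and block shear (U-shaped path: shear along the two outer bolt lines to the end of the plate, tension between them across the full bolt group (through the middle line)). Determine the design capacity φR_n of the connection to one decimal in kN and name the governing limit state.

Bolt shear: A_b = π(24)²/4 = 452.39 mm². φR_n = 0.75 × 469 × 452.39 × 15 × 1 = 2386.9 kN.
Bearing (16 mm plate, F_u = 450 MPa): end bolts L_c = 33 − 27/2 = 19.5, R_n = min(1.2×19.5×16×450, 2.4×24×16×450) = 168.48 kN/bolt; interior L_c = 70 − 27 = 43, R_n = 371.52 kN/bolt. φR_n = 0.75 × (3×168.48 + 12×371.52) = 3722.8 kN.
Block shear: shear path 2×[33+4×70] = 2×313 mm, A_gv = 10016, A_nv = 2×(313 − 4.5×29)×16 = 5840 mm²; tension across gage: (126 − 2×29)×16 = 1088 mm². R_n = min(0.6×450×5840, 0.6×350×10016) + 1.0×450×1088 = min(1576.8, 2103.4) + 489.6 = 2066.4 kN. φR_n = 0.75 × 2066.4 = 1549.8 kN.
Governing: min(2386.9, 3722.8, 1549.8) = 1549.8 kN → block shear.

1549.8 kN (block shear governs)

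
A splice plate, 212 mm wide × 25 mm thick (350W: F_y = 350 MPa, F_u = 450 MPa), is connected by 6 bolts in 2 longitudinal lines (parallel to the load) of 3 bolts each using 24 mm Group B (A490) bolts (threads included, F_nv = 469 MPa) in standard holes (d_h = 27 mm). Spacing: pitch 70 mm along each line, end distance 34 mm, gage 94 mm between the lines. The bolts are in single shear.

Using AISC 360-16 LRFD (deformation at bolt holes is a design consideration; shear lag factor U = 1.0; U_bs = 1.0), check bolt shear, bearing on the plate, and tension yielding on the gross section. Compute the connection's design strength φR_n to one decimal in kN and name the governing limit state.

Bolt shear: A_b = π(24)²/4 = 452.39 mm². φR_n = 0.75 × 469 × 452.39 × 6 × 1 = 954.8 kN.
Bearing (25 mm plate, F_u = 450 MPa): end bolts L_c = 34 − 27/2 = 20.5, R_n = min(1.2×20.5×25×450, 2.4×24×25×450) = 276.75 kN/bolt; interior L_c = 70 − 27 = 43, R_n = 580.5 kN/bolt. φR_n = 0.75 × (2×276.75 + 4×580.5) = 2156.6 kN.
Tension yield (gross): A_g = 212×25 = 5300 mm². φR_n = 0.90 × 350 × 5300 = 1669.5 kN.
Governing: min(954.8, 2156.6, 1669.5) = 954.8 kN → bolt shear.

954.8 kN (bolt shear governs)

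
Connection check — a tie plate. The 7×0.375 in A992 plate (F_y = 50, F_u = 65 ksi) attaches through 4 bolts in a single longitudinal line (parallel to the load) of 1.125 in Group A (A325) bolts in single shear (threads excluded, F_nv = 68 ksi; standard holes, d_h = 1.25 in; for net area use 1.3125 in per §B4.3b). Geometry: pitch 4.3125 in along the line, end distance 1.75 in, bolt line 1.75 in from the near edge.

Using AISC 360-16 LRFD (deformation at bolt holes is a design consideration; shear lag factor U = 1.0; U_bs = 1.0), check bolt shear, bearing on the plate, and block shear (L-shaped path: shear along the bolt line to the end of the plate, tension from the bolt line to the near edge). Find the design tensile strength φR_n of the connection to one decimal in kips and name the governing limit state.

130.7 kips (block shear governs)

Bolt shear: A_b = π(1.125)²/4 = 0.99402 in². φR_n = 0.75 × 68 × 0.99402 × 4 × 1 = 202.8 kips.
Bearing (0.375 in plate, F_u = 65 ksi): end bolts L_c = 1.75 − 1.25/2 = 1.125, R_n = min(1.2×1.125×0.375×65, 2.4×1.125×0.375×65) = 32.906 kips/bolt; interior L_c = 4.3125 − 1.25 = 3.0625, R_n = 65.813 kips/bolt. φR_n = 0.75 × (1×32.906 + 3×65.813) = 172.8 kips.
Block shear: shear path 1×[1.75+3×4.3125] = 1×14.6875 in, A_gv = 5.5078, A_nv = 1×(14.6875 − 3.5×1.3125)×0.375 = 3.7852 in²; tension to near edge: (1.75 − 0.5×1.3125)×0.375 = 0.41016 in². R_n = min(0.6×65×3.7852, 0.6×50×5.5078) + 1.0×65×0.41016 = min(147.62, 165.23) + 26.66 = 174.28 kips. φR_n = 0.75 × 174.28 = 130.7 kips.
Governing: min(202.8, 172.8, 130.7) = 130.7 kips → block shear.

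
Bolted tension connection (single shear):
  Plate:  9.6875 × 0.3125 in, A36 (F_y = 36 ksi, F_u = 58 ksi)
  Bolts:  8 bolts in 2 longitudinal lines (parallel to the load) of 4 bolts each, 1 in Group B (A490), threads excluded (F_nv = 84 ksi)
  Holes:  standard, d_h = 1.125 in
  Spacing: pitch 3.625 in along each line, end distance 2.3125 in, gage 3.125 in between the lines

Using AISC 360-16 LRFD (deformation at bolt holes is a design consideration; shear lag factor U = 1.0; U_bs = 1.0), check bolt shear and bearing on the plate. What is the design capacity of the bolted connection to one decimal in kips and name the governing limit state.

Bolt shear: A_b = π(1)²/4 = 0.7854 in². φR_n = 0.75 × 84 × 0.7854 × 8 × 1 = 395.8 kips.
Bearing (0.3125 in plate, F_u = 58 ksi): end bolts L_c = 2.3125 − 1.125/2 = 1.75, R_n = min(1.2×1.75×0.3125×58, 2.4×1×0.3125×58) = 38.063 kips/bolt; interior L_c = 3.625 − 1.125 = 2.5, R_n = 43.5 kips/bolt. φR_n = 0.75 × (2×38.063 + 6×43.5) = 252.8 kips.
Governing: min(395.8, 252.8) = 252.8 kips → bearing.

252.8 kips (bearing governs)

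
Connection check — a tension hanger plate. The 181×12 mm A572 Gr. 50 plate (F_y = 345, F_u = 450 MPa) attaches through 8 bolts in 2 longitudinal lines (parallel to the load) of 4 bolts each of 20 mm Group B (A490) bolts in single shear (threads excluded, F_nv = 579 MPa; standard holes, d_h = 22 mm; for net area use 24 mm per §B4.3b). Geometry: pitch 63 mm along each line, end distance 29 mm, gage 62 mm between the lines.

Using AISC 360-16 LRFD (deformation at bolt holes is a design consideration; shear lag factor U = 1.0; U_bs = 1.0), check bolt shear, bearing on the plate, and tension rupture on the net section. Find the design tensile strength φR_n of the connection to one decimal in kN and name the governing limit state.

Bolt shear: A_b = π(20)²/4 = 314.16 mm². φR_n = 0.75 × 579 × 314.16 × 8 × 1 = 1091.4 kN.
Bearing (12 mm plate, F_u = 450 MPa): end bolts L_c = 29 − 22/2 = 18, R_n = min(1.2×18×12×450, 2.4×20×12×450) = 116.64 kN/bolt; interior L_c = 63 − 22 = 41, R_n = 259.2 kN/bolt. φR_n = 0.75 × (2×116.64 + 6×259.2) = 1341.4 kN.
Tension rupture (net): A_n = (181 − 2×24)×12 = 1596 mm² (U = 1.0, A_e = A_n). φR_n = 0.75 × 450 × 1596 = 538.7 kN.
Governing: min(1091.4, 1341.4, 538.7) = 538.7 kN → net-section rupture.

538.7 kN (net-section rupture governs)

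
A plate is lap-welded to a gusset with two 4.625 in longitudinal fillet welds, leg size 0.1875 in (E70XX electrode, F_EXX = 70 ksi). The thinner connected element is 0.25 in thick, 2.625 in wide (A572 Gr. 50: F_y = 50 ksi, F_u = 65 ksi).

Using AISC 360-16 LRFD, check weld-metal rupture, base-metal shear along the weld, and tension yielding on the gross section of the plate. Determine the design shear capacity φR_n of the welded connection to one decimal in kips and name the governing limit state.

Weld metal: throat = 0.707×0.1875 = 0.13256 in, L = 2×4.625 = 9.25 in. φR_n = 0.75 × 0.6 × 70 × 0.13256 × 9.25 = 38.6 kips.
Base metal shear (0.25 in plate): yield φR_n = 1.0×0.6×50×0.25×9.25 = 69.4 kips; rupture φR_n = 0.75×0.6×65×0.25×9.25 = 67.6 kips; take 67.6 kips (rupture).
Tension yield (gross): A_g = 2.625×0.25 = 0.65625 in². φR_n = 0.90 × 50 × 0.65625 = 29.5 kips.
Governing: min(38.6, 67.6, 29.5) = 29.5 kips → gross-section yield.

29.5 kips (gross-section yield governs)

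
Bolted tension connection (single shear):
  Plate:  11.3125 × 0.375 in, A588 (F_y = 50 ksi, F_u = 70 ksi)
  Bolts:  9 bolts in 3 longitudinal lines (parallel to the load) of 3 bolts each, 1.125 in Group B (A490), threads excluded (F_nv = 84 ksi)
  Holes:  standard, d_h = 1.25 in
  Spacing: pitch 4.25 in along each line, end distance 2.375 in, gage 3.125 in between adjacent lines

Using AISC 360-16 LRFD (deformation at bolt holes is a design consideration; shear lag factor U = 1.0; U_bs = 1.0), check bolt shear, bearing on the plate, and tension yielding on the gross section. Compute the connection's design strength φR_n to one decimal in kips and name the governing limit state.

190.9 kips (gross-section yield governs)

Bolt shear: A_b = π(1.125)²/4 = 0.99402 in². φR_n = 0.75 × 84 × 0.99402 × 9 × 1 = 563.6 kips.
Bearing (0.375 in plate, F_u = 70 ksi): end bolts L_c = 2.375 − 1.25/2 = 1.75, R_n = min(1.2×1.75×0.375×70, 2.4×1.125×0.375×70) = 55.125 kips/bolt; interior L_c = 4.25 − 1.25 = 3, R_n = 70.875 kips/bolt. φR_n = 0.75 × (3×55.125 + 6×70.875) = 443.0 kips.
Tension yield (gross): A_g = 11.3125×0.375 = 4.2422 in². φR_n = 0.90 × 50 × 4.2422 = 190.9 kips.
Governing: min(563.6, 443.0, 190.9) = 190.9 kips → gross-section yield.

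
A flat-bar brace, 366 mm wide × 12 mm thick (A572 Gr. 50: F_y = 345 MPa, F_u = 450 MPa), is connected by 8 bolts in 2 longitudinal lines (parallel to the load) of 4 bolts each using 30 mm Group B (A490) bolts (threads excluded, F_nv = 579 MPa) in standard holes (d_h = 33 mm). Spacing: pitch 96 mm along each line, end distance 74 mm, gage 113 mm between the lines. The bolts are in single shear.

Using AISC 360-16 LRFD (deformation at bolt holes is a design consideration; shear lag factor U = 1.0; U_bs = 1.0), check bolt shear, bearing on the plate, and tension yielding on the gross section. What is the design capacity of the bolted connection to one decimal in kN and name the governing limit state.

1363.7 kN (gross-section yield governs)

Bolt shear: A_b = π(30)²/4 = 706.86 mm². φR_n = 0.75 × 579 × 706.86 × 8 × 1 = 2455.6 kN.
Bearing (12 mm plate, F_u = 450 MPa): end bolts L_c = 74 − 33/2 = 57.5, R_n = min(1.2×57.5×12×450, 2.4×30×12×450) = 372.6 kN/bolt; interior L_c = 96 − 33 = 63, R_n = 388.8 kN/bolt. φR_n = 0.75 × (2×372.6 + 6×388.8) = 2308.5 kN.
Tension yield (gross): A_g = 366×12 = 4392 mm². φR_n = 0.90 × 345 × 4392 = 1363.7 kN.
Governing: min(2455.6, 2308.5, 1363.7) = 1363.7 kN → gross-section yield.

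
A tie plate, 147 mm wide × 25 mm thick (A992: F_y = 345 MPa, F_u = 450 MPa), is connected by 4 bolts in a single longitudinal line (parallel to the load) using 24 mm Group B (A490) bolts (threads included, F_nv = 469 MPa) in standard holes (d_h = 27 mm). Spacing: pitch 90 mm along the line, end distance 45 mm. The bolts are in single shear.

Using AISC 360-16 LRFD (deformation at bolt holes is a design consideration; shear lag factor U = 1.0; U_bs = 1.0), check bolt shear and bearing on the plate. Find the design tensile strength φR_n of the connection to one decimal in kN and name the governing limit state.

Bolt shear: A_b = π(24)²/4 = 452.39 mm². φR_n = 0.75 × 469 × 452.39 × 4 × 1 = 636.5 kN.
Bearing (25 mm plate, F_u = 450 MPa): end bolts L_c = 45 − 27/2 = 31.5, R_n = min(1.2×31.5×25×450, 2.4×24×25×450) = 425.25 kN/bolt; interior L_c = 90 − 27 = 63, R_n = 648 kN/bolt. φR_n = 0.75 × (1×425.25 + 3×648) = 1776.9 kN.
Governing: min(636.5, 1776.9) = 636.5 kN → bolt shear.

636.5 kN (bolt shear governs)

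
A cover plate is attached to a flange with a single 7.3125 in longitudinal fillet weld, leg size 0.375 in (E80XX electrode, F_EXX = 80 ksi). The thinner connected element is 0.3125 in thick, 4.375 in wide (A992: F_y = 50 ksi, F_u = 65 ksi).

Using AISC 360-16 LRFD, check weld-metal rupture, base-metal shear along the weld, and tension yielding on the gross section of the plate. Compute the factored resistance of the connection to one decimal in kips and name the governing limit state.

61.5 kips (gross-section yield governs)

Weld metal: throat = 0.707×0.375 = 0.26513 in, L = 7.3125 in. φR_n = 0.75 × 0.6 × 80 × 0.26513 × 7.3125 = 69.8 kips.
Base metal shear (0.3125 in plate): yield φR_n = 1.0×0.6×50×0.3125×7.3125 = 68.6 kips; rupture φR_n = 0.75×0.6×65×0.3125×7.3125 = 66.8 kips; take 66.8 kips (rupture).
Tension yield (gross): A_g = 4.375×0.3125 = 1.3672 in². φR_n = 0.90 × 50 × 1.3672 = 61.5 kips.
Governing: min(69.8, 66.8, 61.5) = 61.5 kips → gross-section yield.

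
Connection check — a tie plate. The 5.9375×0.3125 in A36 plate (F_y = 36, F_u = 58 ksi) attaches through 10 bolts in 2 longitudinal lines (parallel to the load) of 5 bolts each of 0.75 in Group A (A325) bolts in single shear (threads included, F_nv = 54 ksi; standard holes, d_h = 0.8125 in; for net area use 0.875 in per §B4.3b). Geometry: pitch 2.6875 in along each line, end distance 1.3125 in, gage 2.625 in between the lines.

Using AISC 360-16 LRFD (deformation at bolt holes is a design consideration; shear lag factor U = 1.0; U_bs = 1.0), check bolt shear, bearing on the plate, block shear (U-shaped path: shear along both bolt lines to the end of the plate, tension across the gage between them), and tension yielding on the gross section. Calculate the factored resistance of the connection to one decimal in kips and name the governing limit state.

Bolt shear: A_b = π(0.75)²/4 = 0.44179 in². φR_n = 0.75 × 54 × 0.44179 × 10 × 1 = 178.9 kips.
Bearing (0.3125 in plate, F_u = 58 ksi): end bolts L_c = 1.3125 − 0.8125/2 = 0.90625, R_n = min(1.2×0.90625×0.3125×58, 2.4×0.75×0.3125×58) = 19.711 kips/bolt; interior L_c = 2.6875 − 0.8125 = 1.875, R_n = 32.625 kips/bolt. φR_n = 0.75 × (2×19.711 + 8×32.625) = 225.3 kips.
Block shear: shear path 2×[1.3125+4×2.6875] = 2×12.0625 in, A_gv = 7.5391, A_nv = 2×(12.0625 − 4.5×0.875)×0.3125 = 5.0781 in²; tension across gage: (2.625 − 1×0.875)×0.3125 = 0.54688 in². R_n = min(0.6×58×5.0781, 0.6×36×7.5391) + 1.0×58×0.54688 = min(176.72, 162.84) + 31.719 = 194.56 kips. φR_n = 0.75 × 194.56 = 145.9 kips.
Tension yield (gross): A_g = 5.9375×0.3125 = 1.8555 in². φR_n = 0.90 × 36 × 1.8555 = 60.1 kips.
Governing: min(178.9, 225.3, 145.9, 60.1) = 60.1 kips → gross-section yield.

60.1 kips (gross-section yield governs)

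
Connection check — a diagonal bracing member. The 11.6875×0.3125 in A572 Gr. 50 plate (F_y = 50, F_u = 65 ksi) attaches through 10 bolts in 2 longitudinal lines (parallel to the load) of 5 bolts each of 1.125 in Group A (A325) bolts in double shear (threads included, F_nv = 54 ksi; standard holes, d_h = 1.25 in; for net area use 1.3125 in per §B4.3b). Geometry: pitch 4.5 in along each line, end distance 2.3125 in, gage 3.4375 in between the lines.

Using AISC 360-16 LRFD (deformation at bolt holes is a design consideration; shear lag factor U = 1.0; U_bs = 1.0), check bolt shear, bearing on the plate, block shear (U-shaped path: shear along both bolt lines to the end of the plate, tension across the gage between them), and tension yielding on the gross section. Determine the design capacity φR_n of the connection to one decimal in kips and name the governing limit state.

Bolt shear: A_b = π(1.125)²/4 = 0.99402 in². φR_n = 0.75 × 54 × 0.99402 × 10 × 2 = 805.2 kips.
Bearing (0.3125 in plate, F_u = 65 ksi): end bolts L_c = 2.3125 − 1.25/2 = 1.6875, R_n = min(1.2×1.6875×0.3125×65, 2.4×1.125×0.3125×65) = 41.133 kips/bolt; interior L_c = 4.5 − 1.25 = 3.25, R_n = 54.844 kips/bolt. φR_n = 0.75 × (2×41.133 + 8×54.844) = 390.8 kips.
Block shear: shear path 2×[2.3125+4×4.5] = 2×20.3125 in, A_gv = 12.695, A_nv = 2×(20.3125 − 4.5×1.3125)×0.3125 = 9.0039 in²; tension across gage: (3.4375 − 1×1.3125)×0.3125 = 0.66406 in². R_n = min(0.6×65×9.0039, 0.6×50×12.695) + 1.0×65×0.66406 = min(351.15, 380.85) + 43.164 = 394.31 kips. φR_n = 0.75 × 394.31 = 295.7 kips.
Tension yield (gross): A_g = 11.6875×0.3125 = 3.6523 in². φR_n = 0.90 × 50 × 3.6523 = 164.4 kips.
Governing: min(805.2, 390.8, 295.7, 164.4) = 164.4 kips → gross-section yield.

164.4 kips (gross-section yield governs)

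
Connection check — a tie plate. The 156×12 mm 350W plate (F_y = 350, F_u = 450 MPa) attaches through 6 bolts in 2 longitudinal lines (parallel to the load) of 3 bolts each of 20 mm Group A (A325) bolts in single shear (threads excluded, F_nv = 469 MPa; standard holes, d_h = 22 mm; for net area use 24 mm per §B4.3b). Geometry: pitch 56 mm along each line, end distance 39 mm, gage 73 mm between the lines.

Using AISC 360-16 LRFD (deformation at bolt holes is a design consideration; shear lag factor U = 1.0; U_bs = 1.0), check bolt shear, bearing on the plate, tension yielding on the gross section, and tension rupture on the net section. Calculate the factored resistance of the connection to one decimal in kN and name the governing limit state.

Bolt shear: A_b = π(20)²/4 = 314.16 mm². φR_n = 0.75 × 469 × 314.16 × 6 × 1 = 663.0 kN.
Bearing (12 mm plate, F_u = 450 MPa): end bolts L_c = 39 − 22/2 = 28, R_n = min(1.2×28×12×450, 2.4×20×12×450) = 181.44 kN/bolt; interior L_c = 56 − 22 = 34, R_n = 220.32 kN/bolt. φR_n = 0.75 × (2×181.44 + 4×220.32) = 933.1 kN.
Tension yield (gross): A_g = 156×12 = 1872 mm². φR_n = 0.90 × 350 × 1872 = 589.7 kN.
Tension rupture (net): A_n = (156 − 2×24)×12 = 1296 mm² (U = 1.0, A_e = A_n). φR_n = 0.75 × 450 × 1296 = 437.4 kN.
Governing: min(663.0, 933.1, 589.7, 437.4) = 437.4 kN → net-section rupture.

437.4 kN (net-section rupture governs)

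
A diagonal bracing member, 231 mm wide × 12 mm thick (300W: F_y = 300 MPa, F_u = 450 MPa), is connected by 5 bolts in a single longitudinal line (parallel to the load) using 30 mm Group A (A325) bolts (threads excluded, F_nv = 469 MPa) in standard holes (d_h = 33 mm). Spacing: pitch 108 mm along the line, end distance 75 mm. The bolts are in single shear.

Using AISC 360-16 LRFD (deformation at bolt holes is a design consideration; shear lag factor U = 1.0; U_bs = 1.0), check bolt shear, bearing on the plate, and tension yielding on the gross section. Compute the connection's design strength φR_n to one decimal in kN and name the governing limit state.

Bolt shear: A_b = π(30)²/4 = 706.86 mm². φR_n = 0.75 × 469 × 706.86 × 5 × 1 = 1243.2 kN.
Bearing (12 mm plate, F_u = 450 MPa): end bolts L_c = 75 − 33/2 = 58.5, R_n = min(1.2×58.5×12×450, 2.4×30×12×450) = 379.08 kN/bolt; interior L_c = 108 − 33 = 75, R_n = 388.8 kN/bolt. φR_n = 0.75 × (1×379.08 + 4×388.8) = 1450.7 kN.
Tension yield (gross): A_g = 231×12 = 2772 mm². φR_n = 0.90 × 300 × 2772 = 748.4 kN.
Governing: min(1243.2, 1450.7, 748.4) = 748.4 kN → gross-section yield.

748.4 kN (gross-section yield governs)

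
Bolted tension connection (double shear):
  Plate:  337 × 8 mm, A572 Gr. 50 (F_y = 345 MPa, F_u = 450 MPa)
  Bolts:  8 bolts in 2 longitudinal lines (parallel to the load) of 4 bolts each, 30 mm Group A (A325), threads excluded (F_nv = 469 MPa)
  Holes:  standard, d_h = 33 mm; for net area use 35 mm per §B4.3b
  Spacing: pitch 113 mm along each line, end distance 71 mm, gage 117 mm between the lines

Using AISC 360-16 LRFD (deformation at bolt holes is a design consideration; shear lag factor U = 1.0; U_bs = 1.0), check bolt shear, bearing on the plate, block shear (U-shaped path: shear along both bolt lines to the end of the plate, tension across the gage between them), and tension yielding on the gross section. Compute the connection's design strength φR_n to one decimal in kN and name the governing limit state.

Bolt shear: A_b = π(30)²/4 = 706.86 mm². φR_n = 0.75 × 469 × 706.86 × 8 × 2 = 3978.2 kN.
Bearing (8 mm plate, F_u = 450 MPa): end bolts L_c = 71 − 33/2 = 54.5, R_n = min(1.2×54.5×8×450, 2.4×30×8×450) = 235.44 kN/bolt; interior L_c = 113 − 33 = 80, R_n = 259.2 kN/bolt. φR_n = 0.75 × (2×235.44 + 6×259.2) = 1519.6 kN.
Block shear: shear path 2×[71+3×113] = 2×410 mm, A_gv = 6560, A_nv = 2×(410 − 3.5×35)×8 = 4600 mm²; tension across gage: (117 − 1×35)×8 = 656 mm². R_n = min(0.6×450×4600, 0.6×345×6560) + 1.0×450×656 = min(1242, 1357.9) + 295.2 = 1537.2 kN. φR_n = 0.75 × 1537.2 = 1152.9 kN.
Tension yield (gross): A_g = 337×8 = 2696 mm². φR_n = 0.90 × 345 × 2696 = 837.1 kN.
Governing: min(3978.2, 1519.6, 1152.9, 837.1) = 837.1 kN → gross-section yield.

837.1 kN (gross-section yield governs)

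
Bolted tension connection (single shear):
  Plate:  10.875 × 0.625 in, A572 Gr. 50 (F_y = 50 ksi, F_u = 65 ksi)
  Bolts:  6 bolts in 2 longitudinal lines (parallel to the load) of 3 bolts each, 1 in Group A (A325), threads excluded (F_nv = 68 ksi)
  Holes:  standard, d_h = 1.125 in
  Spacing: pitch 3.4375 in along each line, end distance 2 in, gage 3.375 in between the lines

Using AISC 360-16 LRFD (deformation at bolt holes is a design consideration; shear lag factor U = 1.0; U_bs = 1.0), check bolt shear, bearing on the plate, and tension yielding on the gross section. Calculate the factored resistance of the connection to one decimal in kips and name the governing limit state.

240.3 kips (bolt shear governs)

Bolt shear: A_b = π(1)²/4 = 0.7854 in². φR_n = 0.75 × 68 × 0.7854 × 6 × 1 = 240.3 kips.
Bearing (0.625 in plate, F_u = 65 ksi): end bolts L_c = 2 − 1.125/2 = 1.4375, R_n = min(1.2×1.4375×0.625×65, 2.4×1×0.625×65) = 70.078 kips/bolt; interior L_c = 3.4375 − 1.125 = 2.3125, R_n = 97.5 kips/bolt. φR_n = 0.75 × (2×70.078 + 4×97.5) = 397.6 kips.
Tension yield (gross): A_g = 10.875×0.625 = 6.7969 in². φR_n = 0.90 × 50 × 6.7969 = 305.9 kips.
Governing: min(240.3, 397.6, 305.9) = 240.3 kips → bolt shear.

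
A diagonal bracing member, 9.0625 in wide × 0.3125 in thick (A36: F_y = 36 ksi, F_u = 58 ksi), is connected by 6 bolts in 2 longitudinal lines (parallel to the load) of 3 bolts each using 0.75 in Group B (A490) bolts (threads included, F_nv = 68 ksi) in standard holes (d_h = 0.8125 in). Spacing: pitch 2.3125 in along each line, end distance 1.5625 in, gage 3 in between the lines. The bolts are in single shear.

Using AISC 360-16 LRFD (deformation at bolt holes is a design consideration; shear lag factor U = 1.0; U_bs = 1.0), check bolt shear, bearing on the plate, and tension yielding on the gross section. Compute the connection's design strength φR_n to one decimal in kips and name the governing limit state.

Bolt shear: A_b = π(0.75)²/4 = 0.44179 in². φR_n = 0.75 × 68 × 0.44179 × 6 × 1 = 135.2 kips.
Bearing (0.3125 in plate, F_u = 58 ksi): end bolts L_c = 1.5625 − 0.8125/2 = 1.15625, R_n = min(1.2×1.15625×0.3125×58, 2.4×0.75×0.3125×58) = 25.148 kips/bolt; interior L_c = 2.3125 − 0.8125 = 1.5, R_n = 32.625 kips/bolt. φR_n = 0.75 × (2×25.148 + 4×32.625) = 135.6 kips.
Tension yield (gross): A_g = 9.0625×0.3125 = 2.832 in². φR_n = 0.90 × 36 × 2.832 = 91.8 kips.
Governing: min(135.2, 135.6, 91.8) = 91.8 kips → gross-section yield.

91.8 kips (gross-section yield governs)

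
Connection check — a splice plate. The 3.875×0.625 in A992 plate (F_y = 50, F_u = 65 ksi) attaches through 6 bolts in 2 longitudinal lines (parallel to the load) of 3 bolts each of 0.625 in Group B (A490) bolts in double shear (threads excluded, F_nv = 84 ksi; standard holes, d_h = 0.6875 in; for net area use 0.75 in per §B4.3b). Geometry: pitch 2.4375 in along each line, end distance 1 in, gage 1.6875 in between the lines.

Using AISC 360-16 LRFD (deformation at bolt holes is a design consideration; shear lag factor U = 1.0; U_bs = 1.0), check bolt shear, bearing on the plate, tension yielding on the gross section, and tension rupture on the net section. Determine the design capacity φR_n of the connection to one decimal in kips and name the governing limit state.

72.4 kips (net-section rupture governs)

Bolt shear: A_b = π(0.625)²/4 = 0.3068 in². φR_n = 0.75 × 84 × 0.3068 × 6 × 2 = 231.9 kips.
Bearing (0.625 in plate, F_u = 65 ksi): end bolts L_c = 1 − 0.6875/2 = 0.65625, R_n = min(1.2×0.65625×0.625×65, 2.4×0.625×0.625×65) = 31.992 kips/bolt; interior L_c = 2.4375 − 0.6875 = 1.75, R_n = 60.938 kips/bolt. φR_n = 0.75 × (2×31.992 + 4×60.938) = 230.8 kips.
Tension yield (gross): A_g = 3.875×0.625 = 2.4219 in². φR_n = 0.90 × 50 × 2.4219 = 109.0 kips.
Tension rupture (net): A_n = (3.875 − 2×0.75)×0.625 = 1.4844 in² (U = 1.0, A_e = A_n). φR_n = 0.75 × 65 × 1.4844 = 72.4 kips.
Governing: min(231.9, 230.8, 109.0, 72.4) = 72.4 kips → net-section rupture.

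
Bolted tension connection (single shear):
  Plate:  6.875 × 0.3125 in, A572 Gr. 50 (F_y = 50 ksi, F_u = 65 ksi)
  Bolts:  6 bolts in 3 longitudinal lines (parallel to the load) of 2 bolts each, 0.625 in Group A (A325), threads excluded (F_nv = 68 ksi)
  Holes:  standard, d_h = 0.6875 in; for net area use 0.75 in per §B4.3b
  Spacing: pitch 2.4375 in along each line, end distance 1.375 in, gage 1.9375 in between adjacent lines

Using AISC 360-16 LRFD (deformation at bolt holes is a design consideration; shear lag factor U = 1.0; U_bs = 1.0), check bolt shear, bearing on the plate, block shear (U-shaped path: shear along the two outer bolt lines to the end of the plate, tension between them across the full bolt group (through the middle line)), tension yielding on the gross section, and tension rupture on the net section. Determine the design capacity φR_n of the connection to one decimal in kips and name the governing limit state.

70.5 kips (net-section rupture governs)

Bolt shear: A_b = π(0.625)²/4 = 0.3068 in². φR_n = 0.75 × 68 × 0.3068 × 6 × 1 = 93.9 kips.
Bearing (0.3125 in plate, F_u = 65 ksi): end bolts L_c = 1.375 − 0.6875/2 = 1.03125, R_n = min(1.2×1.03125×0.3125×65, 2.4×0.625×0.3125×65) = 25.137 kips/bolt; interior L_c = 2.4375 − 0.6875 = 1.75, R_n = 30.469 kips/bolt. φR_n = 0.75 × (3×25.137 + 3×30.469) = 125.1 kips.
Block shear: shear path 2×[1.375+1×2.4375] = 2×3.8125 in, A_gv = 2.3828, A_nv = 2×(3.8125 − 1.5×0.75)×0.3125 = 1.6797 in²; tension across gage: (3.875 − 2×0.75)×0.3125 = 0.74219 in². R_n = min(0.6×65×1.6797, 0.6×50×2.3828) + 1.0×65×0.74219 = min(65.508, 71.484) + 48.242 = 113.75 kips. φR_n = 0.75 × 113.75 = 85.3 kips.
Tension yield (gross): A_g = 6.875×0.3125 = 2.1484 in². φR_n = 0.90 × 50 × 2.1484 = 96.7 kips.
Tension rupture (net): A_n = (6.875 − 3×0.75)×0.3125 = 1.4453 in² (U = 1.0, A_e = A_n). φR_n = 0.75 × 65 × 1.4453 = 70.5 kips.
Governing: min(93.9, 125.1, 85.3, 96.7, 70.5) = 70.5 kips → net-section rupture.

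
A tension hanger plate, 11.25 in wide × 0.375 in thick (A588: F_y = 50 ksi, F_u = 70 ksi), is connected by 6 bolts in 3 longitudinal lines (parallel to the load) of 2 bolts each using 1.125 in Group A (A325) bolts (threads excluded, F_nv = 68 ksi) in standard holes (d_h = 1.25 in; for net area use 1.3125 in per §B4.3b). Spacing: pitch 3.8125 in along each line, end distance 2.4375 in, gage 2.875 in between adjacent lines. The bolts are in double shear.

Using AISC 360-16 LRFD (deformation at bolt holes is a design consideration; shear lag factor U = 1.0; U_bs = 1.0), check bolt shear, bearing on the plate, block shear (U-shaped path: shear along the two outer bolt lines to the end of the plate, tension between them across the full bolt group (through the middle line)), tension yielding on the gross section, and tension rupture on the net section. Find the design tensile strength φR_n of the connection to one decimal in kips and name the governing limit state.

144.0 kips (net-section rupture governs)

Bolt shear: A_b = π(1.125)²/4 = 0.99402 in². φR_n = 0.75 × 68 × 0.99402 × 6 × 2 = 608.3 kips.
Bearing (0.375 in plate, F_u = 70 ksi): end bolts L_c = 2.4375 − 1.25/2 = 1.8125, R_n = min(1.2×1.8125×0.375×70, 2.4×1.125×0.375×70) = 57.094 kips/bolt; interior L_c = 3.8125 − 1.25 = 2.5625, R_n = 70.875 kips/bolt. φR_n = 0.75 × (3×57.094 + 3×70.875) = 287.9 kips.
Block shear: shear path 2×[2.4375+1×3.8125] = 2×6.25 in, A_gv = 4.6875, A_nv = 2×(6.25 − 1.5×1.3125)×0.375 = 3.2109 in²; tension across gage: (5.75 − 2×1.3125)×0.375 = 1.1719 in². R_n = min(0.6×70×3.2109, 0.6×50×4.6875) + 1.0×70×1.1719 = min(134.86, 140.63) + 82.033 = 216.89 kips. φR_n = 0.75 × 216.89 = 162.7 kips.
Tension yield (gross): A_g = 11.25×0.375 = 4.2188 in². φR_n = 0.90 × 50 × 4.2188 = 189.8 kips.
Tension rupture (net): A_n = (11.25 − 3×1.3125)×0.375 = 2.7422 in² (U = 1.0, A_e = A_n). φR_n = 0.75 × 70 × 2.7422 = 144.0 kips.
Governing: min(608.3, 287.9, 162.7, 189.8, 144.0) = 144.0 kips → net-section rupture.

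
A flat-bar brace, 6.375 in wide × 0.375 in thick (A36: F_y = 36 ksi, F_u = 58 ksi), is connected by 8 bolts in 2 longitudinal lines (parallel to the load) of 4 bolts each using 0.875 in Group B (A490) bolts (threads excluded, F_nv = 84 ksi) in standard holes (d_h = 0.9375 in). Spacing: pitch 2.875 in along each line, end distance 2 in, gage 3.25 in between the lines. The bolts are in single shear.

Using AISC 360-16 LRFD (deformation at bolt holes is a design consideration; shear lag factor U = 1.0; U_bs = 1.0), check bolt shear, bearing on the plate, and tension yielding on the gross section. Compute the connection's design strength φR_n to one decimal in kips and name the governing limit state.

77.5 kips (gross-section yield governs)

Bolt shear: A_b = π(0.875)²/4 = 0.60132 in². φR_n = 0.75 × 84 × 0.60132 × 8 × 1 = 303.1 kips.
Bearing (0.375 in plate, F_u = 58 ksi): end bolts L_c = 2 − 0.9375/2 = 1.53125, R_n = min(1.2×1.53125×0.375×58, 2.4×0.875×0.375×58) = 39.966 kips/bolt; interior L_c = 2.875 − 0.9375 = 1.9375, R_n = 45.675 kips/bolt. φR_n = 0.75 × (2×39.966 + 6×45.675) = 265.5 kips.
Tension yield (gross): A_g = 6.375×0.375 = 2.3906 in². φR_n = 0.90 × 36 × 2.3906 = 77.5 kips.
Governing: min(303.1, 265.5, 77.5) = 77.5 kips → gross-section yield.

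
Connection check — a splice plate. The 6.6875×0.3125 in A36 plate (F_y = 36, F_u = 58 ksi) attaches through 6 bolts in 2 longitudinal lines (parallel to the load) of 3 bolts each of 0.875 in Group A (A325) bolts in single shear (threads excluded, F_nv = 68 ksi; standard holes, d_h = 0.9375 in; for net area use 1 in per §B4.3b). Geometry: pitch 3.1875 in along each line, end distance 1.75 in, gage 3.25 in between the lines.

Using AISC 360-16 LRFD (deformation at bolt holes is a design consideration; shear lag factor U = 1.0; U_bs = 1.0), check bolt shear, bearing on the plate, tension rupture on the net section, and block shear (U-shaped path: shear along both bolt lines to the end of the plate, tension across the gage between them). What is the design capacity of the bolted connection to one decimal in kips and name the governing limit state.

Bolt shear: A_b = π(0.875)²/4 = 0.60132 in². φR_n = 0.75 × 68 × 0.60132 × 6 × 1 = 184.0 kips.
Bearing (0.3125 in plate, F_u = 58 ksi): end bolts L_c = 1.75 − 0.9375/2 = 1.28125, R_n = min(1.2×1.28125×0.3125×58, 2.4×0.875×0.3125×58) = 27.867 kips/bolt; interior L_c = 3.1875 − 0.9375 = 2.25, R_n = 38.063 kips/bolt. φR_n = 0.75 × (2×27.867 + 4×38.063) = 156.0 kips.
Tension rupture (net): A_n = (6.6875 − 2×1)×0.3125 = 1.4648 in² (U = 1.0, A_e = A_n). φR_n = 0.75 × 58 × 1.4648 = 63.7 kips.
Block shear: shear path 2×[1.75+2×3.1875] = 2×8.125 in, A_gv = 5.0781, A_nv = 2×(8.125 − 2.5×1)×0.3125 = 3.5156 in²; tension across gage: (3.25 − 1×1)×0.3125 = 0.70313 in². R_n = min(0.6×58×3.5156, 0.6×36×5.0781) + 1.0×58×0.70313 = min(122.34, 109.69) + 40.782 = 150.47 kips. φR_n = 0.75 × 150.47 = 112.9 kips.
Governing: min(184.0, 156.0, 63.7, 112.9) = 63.7 kips → net-section rupture.

63.7 kips (net-section rupture governs)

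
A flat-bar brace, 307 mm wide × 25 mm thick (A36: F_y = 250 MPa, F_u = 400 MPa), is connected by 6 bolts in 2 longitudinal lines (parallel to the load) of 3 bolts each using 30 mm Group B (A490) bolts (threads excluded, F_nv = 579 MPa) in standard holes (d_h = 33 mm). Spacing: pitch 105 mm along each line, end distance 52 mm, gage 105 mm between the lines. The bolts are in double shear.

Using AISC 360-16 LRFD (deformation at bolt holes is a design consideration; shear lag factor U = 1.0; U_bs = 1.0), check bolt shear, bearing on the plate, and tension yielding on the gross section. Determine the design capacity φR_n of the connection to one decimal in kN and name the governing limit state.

Bolt shear: A_b = π(30)²/4 = 706.86 mm². φR_n = 0.75 × 579 × 706.86 × 6 × 2 = 3683.4 kN.
Bearing (25 mm plate, F_u = 400 MPa): end bolts L_c = 52 − 33/2 = 35.5, R_n = min(1.2×35.5×25×400, 2.4×30×25×400) = 426 kN/bolt; interior L_c = 105 − 33 = 72, R_n = 720 kN/bolt. φR_n = 0.75 × (2×426 + 4×720) = 2799.0 kN.
Tension yield (gross): A_g = 307×25 = 7675 mm². φR_n = 0.90 × 250 × 7675 = 1726.9 kN.
Governing: min(3683.4, 2799.0, 1726.9) = 1726.9 kN → gross-section yield.

1726.9 kN (gross-section yield governs)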